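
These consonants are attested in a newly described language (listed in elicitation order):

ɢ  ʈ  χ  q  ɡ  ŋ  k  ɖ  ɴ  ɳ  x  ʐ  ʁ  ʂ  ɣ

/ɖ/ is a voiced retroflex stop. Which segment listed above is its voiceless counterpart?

/ʈ/

The voiceless counterpart is a voiceless retroflex stop — in this inventory, /ʈ/.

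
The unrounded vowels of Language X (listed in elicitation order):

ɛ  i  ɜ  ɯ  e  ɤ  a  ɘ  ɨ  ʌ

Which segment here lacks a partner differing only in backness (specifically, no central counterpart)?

High: /i/ ~ /ɨ/ ~ /ɯ/
High-mid: /e/ ~ /ɘ/ ~ /ɤ/
Low-mid: /ɛ/ ~ /ɜ/ ~ /ʌ/
Low: only /a/ (front); no central partner.
So /a/ is the unpaired segment.

/a/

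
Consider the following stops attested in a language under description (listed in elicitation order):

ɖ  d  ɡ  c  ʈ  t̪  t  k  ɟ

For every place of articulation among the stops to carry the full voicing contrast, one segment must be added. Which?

Voiceless: /t̪/ (dental), /t/ (alveolar), /ʈ/ (retroflex), /c/ (palatal), /k/ (velar).
Voiced: /d/ (alveolar), /ɖ/ (retroflex), /ɟ/ (palatal), /ɡ/ (velar).
The dental row has no voiced member, so the gap is the voiced dental stop /d̪/.

/d̪/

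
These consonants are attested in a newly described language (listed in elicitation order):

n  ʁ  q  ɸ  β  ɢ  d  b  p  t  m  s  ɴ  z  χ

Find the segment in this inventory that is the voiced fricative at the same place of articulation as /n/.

/z/

/n/ is an alveolar nasal.
The voiced fricative at the same place is a voiced alveolar fricative — in this inventory, /z/.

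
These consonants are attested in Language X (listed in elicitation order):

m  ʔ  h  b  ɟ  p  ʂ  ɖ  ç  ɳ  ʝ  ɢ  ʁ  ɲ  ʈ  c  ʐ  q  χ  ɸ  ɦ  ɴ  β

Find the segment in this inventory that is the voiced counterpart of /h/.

/ɦ/

/h/ is a voiceless glottal fricative.
The voiced counterpart is a voiced glottal fricative — in this inventory, /ɦ/.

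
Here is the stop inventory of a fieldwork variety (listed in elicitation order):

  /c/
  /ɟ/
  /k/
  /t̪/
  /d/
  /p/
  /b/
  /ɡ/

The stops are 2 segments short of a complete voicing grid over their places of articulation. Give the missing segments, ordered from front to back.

/d̪/, /t/

bilabial: voiceless /p/, voiced /b/.
dental: voiceless /t̪/, voiced —.
alveolar: voiceless —, voiced /d/.
palatal: voiceless /c/, voiced /ɟ/.
velar: voiceless /k/, voiced /ɡ/.
Gaps, from front to back: dental lacks voiced (/d̪/); alveolar lacks voiceless (/t/).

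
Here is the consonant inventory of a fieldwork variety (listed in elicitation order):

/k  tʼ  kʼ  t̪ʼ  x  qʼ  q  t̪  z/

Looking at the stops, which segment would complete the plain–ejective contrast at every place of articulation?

Plain: /t̪/ (dental), /k/ (velar), /q/ (uvular).
Ejective: /t̪ʼ/ (dental), /tʼ/ (alveolar), /kʼ/ (velar), /qʼ/ (uvular).
The alveolar row has no plain member, so the gap is the plain alveolar stop /t/.

/t/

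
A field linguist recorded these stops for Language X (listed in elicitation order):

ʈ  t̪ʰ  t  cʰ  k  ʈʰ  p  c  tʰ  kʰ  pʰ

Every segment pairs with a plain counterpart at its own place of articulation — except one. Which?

Bilabial: /p/ ~ /pʰ/
Alveolar: /t/ ~ /tʰ/
Retroflex: /ʈ/ ~ /ʈʰ/
Palatal: /c/ ~ /cʰ/
Velar: /k/ ~ /kʰ/
Dental: only /t̪ʰ/ (aspirated); no plain partner.
So /t̪ʰ/ is the unpaired segment.

/t̪ʰ/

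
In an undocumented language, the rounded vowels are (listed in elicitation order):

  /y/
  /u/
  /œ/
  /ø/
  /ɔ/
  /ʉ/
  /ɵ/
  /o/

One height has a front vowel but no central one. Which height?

high: front /y/, central /ʉ/, back /u/.
high-mid: front /ø/, central /ɵ/, back /o/.
low-mid: front /œ/, central —, back /ɔ/.
Every height has a central member except low-mid, where /ɞ/ would be expected.

low-mid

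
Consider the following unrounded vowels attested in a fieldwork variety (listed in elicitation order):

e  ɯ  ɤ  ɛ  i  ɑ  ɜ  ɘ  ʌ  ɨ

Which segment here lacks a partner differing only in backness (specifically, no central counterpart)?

/ɑ/

High: /i/ ~ /ɨ/ ~ /ɯ/
High-mid: /e/ ~ /ɘ/ ~ /ɤ/
Low-mid: /ɛ/ ~ /ɜ/ ~ /ʌ/
Low: only /ɑ/ (back); no central partner.
So /ɑ/ is the unpaired segment.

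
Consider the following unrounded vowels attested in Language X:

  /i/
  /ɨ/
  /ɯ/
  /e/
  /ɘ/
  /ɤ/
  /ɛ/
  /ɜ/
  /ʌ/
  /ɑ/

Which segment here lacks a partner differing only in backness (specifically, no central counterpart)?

High: /i/ ~ /ɨ/ ~ /ɯ/
High-mid: /e/ ~ /ɘ/ ~ /ɤ/
Low-mid: /ɛ/ ~ /ɜ/ ~ /ʌ/
Low: only /ɑ/ (back); no central partner.
So /ɑ/ is the unpaired segment.

/ɑ/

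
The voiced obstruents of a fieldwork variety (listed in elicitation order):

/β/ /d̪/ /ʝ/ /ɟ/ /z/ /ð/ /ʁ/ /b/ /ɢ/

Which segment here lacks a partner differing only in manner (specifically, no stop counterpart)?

/z/

Bilabial: /b/ ~ /β/
Dental: /d̪/ ~ /ð/
Palatal: /ɟ/ ~ /ʝ/
Uvular: /ɢ/ ~ /ʁ/
Alveolar: only /z/ (fricative); no stop partner.
So /z/ is the unpaired segment.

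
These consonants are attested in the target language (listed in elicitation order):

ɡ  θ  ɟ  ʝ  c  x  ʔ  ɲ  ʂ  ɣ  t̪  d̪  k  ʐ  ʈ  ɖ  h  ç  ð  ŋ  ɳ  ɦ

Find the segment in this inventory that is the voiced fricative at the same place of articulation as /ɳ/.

/ɳ/ is a retroflex nasal.
The voiced fricative at the same place is a voiced retroflex fricative — in this inventory, /ʐ/.

/ʐ/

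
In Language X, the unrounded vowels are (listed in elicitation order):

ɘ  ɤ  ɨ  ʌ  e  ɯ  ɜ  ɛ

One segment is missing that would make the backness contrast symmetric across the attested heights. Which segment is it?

/i/

height            front     central   back    
high              —         ɨ         ɯ       
high-mid          e         ɘ         ɤ       
low-mid           ɛ         ɜ         ʌ       
The high row has no front member, so the gap is the high front unrounded vowel /i/.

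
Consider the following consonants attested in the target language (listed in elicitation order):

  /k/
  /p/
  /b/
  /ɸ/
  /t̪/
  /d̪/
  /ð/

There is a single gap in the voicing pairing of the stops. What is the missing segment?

place of articulation  voiceless  voiced  
bilabial          p         b       
dental            t̪        d̪      
velar             k         —       
The velar row has no voiced member, so the gap is the voiced velar stop /ɡ/.

/ɡ/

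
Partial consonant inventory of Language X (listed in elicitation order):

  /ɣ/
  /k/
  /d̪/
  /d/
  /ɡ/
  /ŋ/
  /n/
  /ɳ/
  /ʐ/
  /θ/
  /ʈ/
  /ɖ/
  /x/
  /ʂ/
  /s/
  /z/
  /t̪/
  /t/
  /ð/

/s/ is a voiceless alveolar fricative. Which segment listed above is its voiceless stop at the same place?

/t/

The voiceless stop at the same place is a voiceless alveolar stop — in this inventory, /t/.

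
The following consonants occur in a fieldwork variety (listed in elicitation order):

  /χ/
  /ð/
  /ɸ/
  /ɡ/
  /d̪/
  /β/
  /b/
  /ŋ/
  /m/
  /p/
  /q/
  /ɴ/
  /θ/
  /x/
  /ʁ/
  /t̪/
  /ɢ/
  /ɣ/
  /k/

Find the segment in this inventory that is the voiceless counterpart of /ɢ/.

/ɢ/ is a voiced uvular stop.
The voiceless counterpart is a voiceless uvular stop — in this inventory, /q/.

/q/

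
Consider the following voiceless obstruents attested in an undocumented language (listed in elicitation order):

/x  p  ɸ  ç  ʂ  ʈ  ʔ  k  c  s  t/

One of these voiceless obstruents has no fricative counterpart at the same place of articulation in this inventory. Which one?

/ʔ/

Bilabial: /p/ ~ /ɸ/
Alveolar: /t/ ~ /s/
Retroflex: /ʈ/ ~ /ʂ/
Palatal: /c/ ~ /ç/
Velar: /k/ ~ /x/
Glottal: only /ʔ/ (stop); no fricative partner.
So /ʔ/ is the unpaired segment.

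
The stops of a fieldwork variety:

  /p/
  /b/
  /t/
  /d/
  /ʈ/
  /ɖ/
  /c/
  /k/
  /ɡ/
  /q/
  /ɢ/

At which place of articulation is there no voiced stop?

place of articulation  voiceless  voiced  
bilabial          p         b       
alveolar          t         d       
retroflex         ʈ         ɖ       
palatal           c         —       
velar             k         ɡ       
uvular            q         ɢ       
Every place of articulation has a voiced member except palatal, where /ɟ/ would be expected.

palatal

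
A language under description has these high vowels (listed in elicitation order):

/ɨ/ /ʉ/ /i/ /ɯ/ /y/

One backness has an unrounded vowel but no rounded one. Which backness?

front: unrounded /i/, rounded /y/.
central: unrounded /ɨ/, rounded /ʉ/.
back: unrounded /ɯ/, rounded —.
Every backness has a rounded member except back, where /u/ would be expected.

back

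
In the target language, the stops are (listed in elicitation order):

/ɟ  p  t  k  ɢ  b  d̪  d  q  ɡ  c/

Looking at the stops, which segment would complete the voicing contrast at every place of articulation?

bilabial: voiceless /p/, voiced /b/.
dental: voiceless —, voiced /d̪/.
alveolar: voiceless /t/, voiced /d/.
palatal: voiceless /c/, voiced /ɟ/.
velar: voiceless /k/, voiced /ɡ/.
uvular: voiceless /q/, voiced /ɢ/.
The dental row has no voiceless member, so the gap is the voiceless dental stop /t̪/.

/t̪/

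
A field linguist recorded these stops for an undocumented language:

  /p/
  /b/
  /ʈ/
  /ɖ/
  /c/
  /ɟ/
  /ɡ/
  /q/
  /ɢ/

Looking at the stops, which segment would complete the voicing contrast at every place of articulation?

/k/

bilabial: voiceless /p/, voiced /b/.
retroflex: voiceless /ʈ/, voiced /ɖ/.
palatal: voiceless /c/, voiced /ɟ/.
velar: voiceless —, voiced /ɡ/.
uvular: voiceless /q/, voiced /ɢ/.
The velar row has no voiceless member, so the gap is the voiceless velar stop /k/.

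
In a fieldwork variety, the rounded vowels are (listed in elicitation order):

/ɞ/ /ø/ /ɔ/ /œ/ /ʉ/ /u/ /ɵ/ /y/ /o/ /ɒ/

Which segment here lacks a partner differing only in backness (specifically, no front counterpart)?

High: /y/ ~ /ʉ/ ~ /u/
High-mid: /ø/ ~ /ɵ/ ~ /o/
Low-mid: /œ/ ~ /ɞ/ ~ /ɔ/
Low: only /ɒ/ (back); no front partner.
So /ɒ/ is the unpaired segment.

/ɒ/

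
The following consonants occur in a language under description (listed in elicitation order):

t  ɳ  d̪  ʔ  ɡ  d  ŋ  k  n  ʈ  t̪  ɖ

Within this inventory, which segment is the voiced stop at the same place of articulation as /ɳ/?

/ɖ/

/ɳ/ is a retroflex nasal.
The voiced stop at the same place is a voiced retroflex stop — in this inventory, /ɖ/.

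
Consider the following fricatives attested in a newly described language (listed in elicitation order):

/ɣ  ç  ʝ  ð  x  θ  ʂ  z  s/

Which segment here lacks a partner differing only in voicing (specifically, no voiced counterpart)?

/ʂ/

Dental: /θ/ ~ /ð/
Alveolar: /s/ ~ /z/
Palatal: /ç/ ~ /ʝ/
Velar: /x/ ~ /ɣ/
Retroflex: only /ʂ/ (voiceless); no voiced partner.
So /ʂ/ is the unpaired segment.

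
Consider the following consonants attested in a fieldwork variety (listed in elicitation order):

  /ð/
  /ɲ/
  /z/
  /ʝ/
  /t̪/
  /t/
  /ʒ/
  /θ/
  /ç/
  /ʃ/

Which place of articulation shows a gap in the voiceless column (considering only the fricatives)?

place of articulation  voiceless  voiced  
dental            θ         ð       
alveolar          —         z       
postalveolar      ʃ         ʒ       
palatal           ç         ʝ       
Every place of articulation has a voiceless member except alveolar, where /s/ would be expected.

alveolar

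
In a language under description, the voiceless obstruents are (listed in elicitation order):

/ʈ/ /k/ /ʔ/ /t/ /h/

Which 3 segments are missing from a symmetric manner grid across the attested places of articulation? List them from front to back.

/s/, /ʂ/, /x/

place of articulation  stop      fricative
alveolar          t         —       
retroflex         ʈ         —       
velar             k         —       
glottal           ʔ         h       
Gaps, from front to back: alveolar lacks fricative (/s/); retroflex lacks fricative (/ʂ/); velar lacks fricative (/x/).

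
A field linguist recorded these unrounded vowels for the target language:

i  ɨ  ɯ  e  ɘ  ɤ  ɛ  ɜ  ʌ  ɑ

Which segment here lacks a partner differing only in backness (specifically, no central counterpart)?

/ɑ/

High: /i/ ~ /ɨ/ ~ /ɯ/
High-mid: /e/ ~ /ɘ/ ~ /ɤ/
Low-mid: /ɛ/ ~ /ɜ/ ~ /ʌ/
Low: only /ɑ/ (back); no central partner.
So /ɑ/ is the unpaired segment.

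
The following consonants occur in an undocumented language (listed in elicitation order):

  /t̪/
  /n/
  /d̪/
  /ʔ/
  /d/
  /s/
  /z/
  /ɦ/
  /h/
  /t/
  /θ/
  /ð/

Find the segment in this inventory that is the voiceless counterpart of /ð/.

/θ/

/ð/ is a voiced dental fricative.
The voiceless counterpart is a voiceless dental fricative — in this inventory, /θ/.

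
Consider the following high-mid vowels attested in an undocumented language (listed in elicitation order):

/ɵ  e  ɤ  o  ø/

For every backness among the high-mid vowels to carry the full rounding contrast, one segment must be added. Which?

backness          unrounded  rounded 
front             e         ø       
central           —         ɵ       
back              ɤ         o       
The central row has no unrounded member, so the gap is the central unrounded vowel /ɘ/.

/ɘ/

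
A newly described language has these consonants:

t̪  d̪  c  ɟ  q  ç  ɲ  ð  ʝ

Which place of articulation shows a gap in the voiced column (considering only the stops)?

uvular

place of articulation  voiceless  voiced  
dental            t̪        d̪      
palatal           c         ɟ       
uvular            q         —       
Every place of articulation has a voiced member except uvular, where /ɢ/ would be expected.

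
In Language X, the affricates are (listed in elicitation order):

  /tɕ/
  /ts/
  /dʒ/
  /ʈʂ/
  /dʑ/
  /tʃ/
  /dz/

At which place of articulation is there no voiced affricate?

retroflex

Voiceless: /ts/ (alveolar), /tʃ/ (postalveolar), /ʈʂ/ (retroflex), /tɕ/ (alveolo-palatal).
Voiced: /dz/ (alveolar), /dʒ/ (postalveolar), /dʑ/ (alveolo-palatal).
Every place of articulation has a voiced member except retroflex, where /ɖʐ/ would be expected.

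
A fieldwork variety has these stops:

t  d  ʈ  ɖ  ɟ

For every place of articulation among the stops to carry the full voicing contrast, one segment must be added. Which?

/c/

alveolar: voiceless /t/, voiced /d/.
retroflex: voiceless /ʈ/, voiced /ɖ/.
palatal: voiceless —, voiced /ɟ/.
The palatal row has no voiceless member, so the gap is the voiceless palatal stop /c/.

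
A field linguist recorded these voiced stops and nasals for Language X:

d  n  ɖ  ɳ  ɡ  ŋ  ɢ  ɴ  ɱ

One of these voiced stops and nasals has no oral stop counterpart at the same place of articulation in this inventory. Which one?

/ɱ/

Alveolar: /d/ ~ /n/
Retroflex: /ɖ/ ~ /ɳ/
Velar: /ɡ/ ~ /ŋ/
Uvular: /ɢ/ ~ /ɴ/
Labiodental: only /ɱ/ (nasal); no oral stop partner.
So /ɱ/ is the unpaired segment.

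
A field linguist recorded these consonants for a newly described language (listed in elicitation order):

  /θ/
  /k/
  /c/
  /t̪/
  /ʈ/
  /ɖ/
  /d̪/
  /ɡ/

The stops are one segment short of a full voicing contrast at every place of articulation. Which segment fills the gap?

place of articulation  voiceless  voiced  
dental            t̪        d̪      
retroflex         ʈ         ɖ       
palatal           c         —       
velar             k         ɡ       
The palatal row has no voiced member, so the gap is the voiced palatal stop /ɟ/.

/ɟ/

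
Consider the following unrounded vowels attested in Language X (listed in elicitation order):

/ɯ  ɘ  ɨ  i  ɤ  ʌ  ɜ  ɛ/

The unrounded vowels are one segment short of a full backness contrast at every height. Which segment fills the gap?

height            front     central   back    
high              i         ɨ         ɯ       
high-mid          —         ɘ         ɤ       
low-mid           ɛ         ɜ         ʌ       
The high-mid row has no front member, so the gap is the high-mid front unrounded vowel /e/.

/e/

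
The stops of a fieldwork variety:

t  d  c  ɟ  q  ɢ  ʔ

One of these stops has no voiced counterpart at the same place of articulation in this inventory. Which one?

Alveolar: /t/ ~ /d/
Palatal: /c/ ~ /ɟ/
Uvular: /q/ ~ /ɢ/
Glottal: only /ʔ/ (voiceless); no voiced partner.
So /ʔ/ is the unpaired segment.

/ʔ/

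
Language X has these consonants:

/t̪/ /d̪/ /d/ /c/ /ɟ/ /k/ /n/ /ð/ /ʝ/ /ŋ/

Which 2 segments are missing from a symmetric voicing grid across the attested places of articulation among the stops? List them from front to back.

place of articulation  voiceless  voiced  
dental            t̪        d̪      
alveolar          —         d       
palatal           c         ɟ       
velar             k         —       
Gaps, from front to back: alveolar lacks voiceless (/t/); velar lacks voiced (/ɡ/).

/t/, /ɡ/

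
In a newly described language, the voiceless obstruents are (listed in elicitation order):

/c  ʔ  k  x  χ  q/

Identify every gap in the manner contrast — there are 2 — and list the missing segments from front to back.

/ç/, /h/

place of articulation  stop      fricative
palatal           c         —       
velar             k         x       
uvular            q         χ       
glottal           ʔ         —       
Gaps, from front to back: palatal lacks fricative (/ç/); glottal lacks fricative (/h/).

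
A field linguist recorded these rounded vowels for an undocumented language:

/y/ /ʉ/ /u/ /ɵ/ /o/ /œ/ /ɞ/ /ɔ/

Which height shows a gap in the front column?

height            front     central   back    
high              y         ʉ         u       
high-mid          —         ɵ         o       
low-mid           œ         ɞ         ɔ       
Every height has a front member except high-mid, where /ø/ would be expected.

high-mid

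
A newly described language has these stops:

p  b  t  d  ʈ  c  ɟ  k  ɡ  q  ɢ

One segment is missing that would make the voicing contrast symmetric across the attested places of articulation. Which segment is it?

/ɖ/

place of articulation  voiceless  voiced  
bilabial          p         b       
alveolar          t         d       
retroflex         ʈ         —       
palatal           c         ɟ       
velar             k         ɡ       
uvular            q         ɢ       
The retroflex row has no voiced member, so the gap is the voiced retroflex stop /ɖ/.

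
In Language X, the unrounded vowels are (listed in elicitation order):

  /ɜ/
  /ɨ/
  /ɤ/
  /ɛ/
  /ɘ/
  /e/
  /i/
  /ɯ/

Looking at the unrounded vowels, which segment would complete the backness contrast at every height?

/ʌ/

high: front /i/, central /ɨ/, back /ɯ/.
high-mid: front /e/, central /ɘ/, back /ɤ/.
low-mid: front /ɛ/, central /ɜ/, back —.
The low-mid row has no back member, so the gap is the low-mid back unrounded vowel /ʌ/.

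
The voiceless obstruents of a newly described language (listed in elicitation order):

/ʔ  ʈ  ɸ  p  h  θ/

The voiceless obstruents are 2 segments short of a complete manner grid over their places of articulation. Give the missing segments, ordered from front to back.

Stop: /p/ (bilabial), /ʈ/ (retroflex), /ʔ/ (glottal).
Fricative: /ɸ/ (bilabial), /θ/ (dental), /h/ (glottal).
Gaps, from front to back: dental lacks stop (/t̪/); retroflex lacks fricative (/ʂ/).

/t̪/, /ʂ/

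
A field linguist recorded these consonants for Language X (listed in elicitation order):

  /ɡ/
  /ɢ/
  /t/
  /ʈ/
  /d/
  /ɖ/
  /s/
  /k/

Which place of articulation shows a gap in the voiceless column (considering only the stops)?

uvular

alveolar: voiceless /t/, voiced /d/.
retroflex: voiceless /ʈ/, voiced /ɖ/.
velar: voiceless /k/, voiced /ɡ/.
uvular: voiceless —, voiced /ɢ/.
Every place of articulation has a voiceless member except uvular, where /q/ would be expected.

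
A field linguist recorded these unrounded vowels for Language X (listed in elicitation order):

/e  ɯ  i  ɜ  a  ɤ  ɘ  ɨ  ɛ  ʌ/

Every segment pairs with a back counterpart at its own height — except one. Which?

/a/

High: /i/ ~ /ɨ/ ~ /ɯ/
High-mid: /e/ ~ /ɘ/ ~ /ɤ/
Low-mid: /ɛ/ ~ /ɜ/ ~ /ʌ/
Low: only /a/ (front); no back partner.
So /a/ is the unpaired segment.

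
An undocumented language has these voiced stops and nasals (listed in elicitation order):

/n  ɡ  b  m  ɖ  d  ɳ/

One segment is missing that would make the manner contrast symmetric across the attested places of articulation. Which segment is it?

/ŋ/

bilabial: oral stop /b/, nasal /m/.
alveolar: oral stop /d/, nasal /n/.
retroflex: oral stop /ɖ/, nasal /ɳ/.
velar: oral stop /ɡ/, nasal —.
The velar row has no nasal member, so the gap is the velar nasal /ŋ/.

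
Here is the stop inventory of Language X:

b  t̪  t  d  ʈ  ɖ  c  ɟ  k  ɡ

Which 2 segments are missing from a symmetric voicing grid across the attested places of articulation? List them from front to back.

bilabial: voiceless —, voiced /b/.
dental: voiceless /t̪/, voiced —.
alveolar: voiceless /t/, voiced /d/.
retroflex: voiceless /ʈ/, voiced /ɖ/.
palatal: voiceless /c/, voiced /ɟ/.
velar: voiceless /k/, voiced /ɡ/.
Gaps, from front to back: bilabial lacks voiceless (/p/); dental lacks voiced (/d̪/).

/p/, /d̪/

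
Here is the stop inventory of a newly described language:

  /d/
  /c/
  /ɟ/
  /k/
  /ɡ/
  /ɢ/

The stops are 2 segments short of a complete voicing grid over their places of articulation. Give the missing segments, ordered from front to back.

alveolar: voiceless —, voiced /d/.
palatal: voiceless /c/, voiced /ɟ/.
velar: voiceless /k/, voiced /ɡ/.
uvular: voiceless —, voiced /ɢ/.
Gaps, from front to back: alveolar lacks voiceless (/t/); uvular lacks voiceless (/q/).

/t/, /q/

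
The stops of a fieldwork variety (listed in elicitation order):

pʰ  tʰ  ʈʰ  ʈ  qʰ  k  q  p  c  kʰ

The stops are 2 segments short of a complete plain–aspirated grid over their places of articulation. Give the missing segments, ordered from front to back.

/t/, /cʰ/

Plain: /p/ (bilabial), /ʈ/ (retroflex), /c/ (palatal), /k/ (velar), /q/ (uvular).
Aspirated: /pʰ/ (bilabial), /tʰ/ (alveolar), /ʈʰ/ (retroflex), /kʰ/ (velar), /qʰ/ (uvular).
Gaps, from front to back: alveolar lacks plain (/t/); palatal lacks aspirated (/cʰ/).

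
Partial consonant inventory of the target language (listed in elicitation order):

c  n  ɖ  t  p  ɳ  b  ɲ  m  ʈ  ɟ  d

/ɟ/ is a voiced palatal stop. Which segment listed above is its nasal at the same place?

The nasal at the same place is a palatal nasal — in this inventory, /ɲ/.

/ɲ/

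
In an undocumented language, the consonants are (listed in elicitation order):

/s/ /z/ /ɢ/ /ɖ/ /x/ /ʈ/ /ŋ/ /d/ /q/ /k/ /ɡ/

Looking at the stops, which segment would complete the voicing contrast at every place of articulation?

place of articulation  voiceless  voiced  
alveolar          —         d       
retroflex         ʈ         ɖ       
velar             k         ɡ       
uvular            q         ɢ       
The alveolar row has no voiceless member, so the gap is the voiceless alveolar stop /t/.

/t/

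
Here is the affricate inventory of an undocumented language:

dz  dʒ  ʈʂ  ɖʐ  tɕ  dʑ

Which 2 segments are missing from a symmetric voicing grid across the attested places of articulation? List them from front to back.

alveolar: voiceless —, voiced /dz/.
postalveolar: voiceless —, voiced /dʒ/.
retroflex: voiceless /ʈʂ/, voiced /ɖʐ/.
alveolo-palatal: voiceless /tɕ/, voiced /dʑ/.
Gaps, from front to back: alveolar lacks voiceless (/ts/); postalveolar lacks voiceless (/tʃ/).

/ts/, /tʃ/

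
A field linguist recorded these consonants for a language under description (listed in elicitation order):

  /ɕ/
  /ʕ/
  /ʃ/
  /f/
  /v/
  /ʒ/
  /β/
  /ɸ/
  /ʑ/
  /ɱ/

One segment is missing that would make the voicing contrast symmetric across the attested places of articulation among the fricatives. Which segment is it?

place of articulation  voiceless  voiced  
bilabial          ɸ         β       
labiodental       f         v       
postalveolar      ʃ         ʒ       
alveolo-palatal   ɕ         ʑ       
pharyngeal        —         ʕ       
The pharyngeal row has no voiceless member, so the gap is the voiceless pharyngeal fricative /ħ/.

/ħ/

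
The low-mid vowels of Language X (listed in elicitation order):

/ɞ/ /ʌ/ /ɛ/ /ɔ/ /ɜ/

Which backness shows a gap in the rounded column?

backness          unrounded  rounded 
front             ɛ         —       
central           ɜ         ɞ       
back              ʌ         ɔ       
Every backness has a rounded member except front, where /œ/ would be expected.

front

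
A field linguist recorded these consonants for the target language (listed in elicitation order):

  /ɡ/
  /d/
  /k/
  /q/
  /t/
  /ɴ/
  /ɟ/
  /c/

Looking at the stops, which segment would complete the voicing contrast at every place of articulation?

/ɢ/

alveolar: voiceless /t/, voiced /d/.
palatal: voiceless /c/, voiced /ɟ/.
velar: voiceless /k/, voiced /ɡ/.
uvular: voiceless /q/, voiced —.
The uvular row has no voiced member, so the gap is the voiced uvular stop /ɢ/.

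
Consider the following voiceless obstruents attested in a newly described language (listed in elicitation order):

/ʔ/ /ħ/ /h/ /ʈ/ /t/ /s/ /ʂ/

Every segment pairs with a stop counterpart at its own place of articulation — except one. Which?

/ħ/

Alveolar: /t/ ~ /s/
Retroflex: /ʈ/ ~ /ʂ/
Glottal: /ʔ/ ~ /h/
Pharyngeal: only /ħ/ (fricative); no stop partner.
So /ħ/ is the unpaired segment.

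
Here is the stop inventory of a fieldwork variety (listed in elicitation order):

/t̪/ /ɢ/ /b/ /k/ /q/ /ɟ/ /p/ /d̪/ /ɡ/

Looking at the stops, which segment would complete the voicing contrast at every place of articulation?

place of articulation  voiceless  voiced  
bilabial          p         b       
dental            t̪        d̪      
palatal           —         ɟ       
velar             k         ɡ       
uvular            q         ɢ       
The palatal row has no voiceless member, so the gap is the voiceless palatal stop /c/.

/c/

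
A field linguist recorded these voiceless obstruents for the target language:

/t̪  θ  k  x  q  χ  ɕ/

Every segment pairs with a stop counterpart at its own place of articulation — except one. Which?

Dental: /t̪/ ~ /θ/
Velar: /k/ ~ /x/
Uvular: /q/ ~ /χ/
Alveolo-palatal: only /ɕ/ (fricative); no stop partner.
So /ɕ/ is the unpaired segment.

/ɕ/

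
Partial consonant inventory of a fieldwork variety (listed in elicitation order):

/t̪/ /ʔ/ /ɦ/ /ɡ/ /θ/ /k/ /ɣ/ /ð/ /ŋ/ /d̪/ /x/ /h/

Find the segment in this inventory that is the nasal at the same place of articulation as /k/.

/ŋ/

/k/ is a voiceless velar stop.
The nasal at the same place is a velar nasal — in this inventory, /ŋ/.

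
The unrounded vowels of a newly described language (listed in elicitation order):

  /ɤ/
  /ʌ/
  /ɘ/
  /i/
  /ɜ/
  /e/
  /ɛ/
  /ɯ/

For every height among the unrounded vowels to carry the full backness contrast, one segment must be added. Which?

high: front /i/, central —, back /ɯ/.
high-mid: front /e/, central /ɘ/, back /ɤ/.
low-mid: front /ɛ/, central /ɜ/, back /ʌ/.
The high row has no central member, so the gap is the high central unrounded vowel /ɨ/.

/ɨ/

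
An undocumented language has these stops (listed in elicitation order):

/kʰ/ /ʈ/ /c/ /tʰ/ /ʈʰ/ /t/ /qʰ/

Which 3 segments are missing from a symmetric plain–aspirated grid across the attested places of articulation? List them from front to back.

alveolar: plain /t/, aspirated /tʰ/.
retroflex: plain /ʈ/, aspirated /ʈʰ/.
palatal: plain /c/, aspirated —.
velar: plain —, aspirated /kʰ/.
uvular: plain —, aspirated /qʰ/.
Gaps, from front to back: palatal lacks aspirated (/cʰ/); velar lacks plain (/k/); uvular lacks plain (/q/).

/cʰ/, /k/, /q/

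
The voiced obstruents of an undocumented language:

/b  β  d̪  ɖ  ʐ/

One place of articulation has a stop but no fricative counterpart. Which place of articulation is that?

dental

place of articulation  stop      fricative
bilabial          b         β       
dental            d̪        —       
retroflex         ɖ         ʐ       
Every place of articulation has a fricative member except dental, where /ð/ would be expected.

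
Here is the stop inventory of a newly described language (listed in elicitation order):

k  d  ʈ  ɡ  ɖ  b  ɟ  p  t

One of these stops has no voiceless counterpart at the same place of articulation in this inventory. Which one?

/ɟ/

Bilabial: /p/ ~ /b/
Alveolar: /t/ ~ /d/
Retroflex: /ʈ/ ~ /ɖ/
Velar: /k/ ~ /ɡ/
Palatal: only /ɟ/ (voiced); no voiceless partner.
So /ɟ/ is the unpaired segment.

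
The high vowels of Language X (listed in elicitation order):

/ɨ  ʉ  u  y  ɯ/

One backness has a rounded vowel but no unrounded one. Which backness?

backness          unrounded  rounded 
front             —         y       
central           ɨ         ʉ       
back              ɯ         u       
Every backness has an unrounded member except front, where /i/ would be expected.

front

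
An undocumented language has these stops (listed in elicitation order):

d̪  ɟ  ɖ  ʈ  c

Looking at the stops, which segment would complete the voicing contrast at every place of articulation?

/t̪/

place of articulation  voiceless  voiced  
dental            —         d̪      
retroflex         ʈ         ɖ       
palatal           c         ɟ       
The dental row has no voiceless member, so the gap is the voiceless dental stop /t̪/.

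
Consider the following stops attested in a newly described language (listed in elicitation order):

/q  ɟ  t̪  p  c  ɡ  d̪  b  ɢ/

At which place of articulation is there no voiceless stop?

velar

bilabial: voiceless /p/, voiced /b/.
dental: voiceless /t̪/, voiced /d̪/.
palatal: voiceless /c/, voiced /ɟ/.
velar: voiceless —, voiced /ɡ/.
uvular: voiceless /q/, voiced /ɢ/.
Every place of articulation has a voiceless member except velar, where /k/ would be expected.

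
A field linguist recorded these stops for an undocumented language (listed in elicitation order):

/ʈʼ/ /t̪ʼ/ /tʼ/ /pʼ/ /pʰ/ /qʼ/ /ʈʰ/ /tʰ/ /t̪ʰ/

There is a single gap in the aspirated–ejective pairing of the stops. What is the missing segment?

/qʰ/

bilabial: aspirated /pʰ/, ejective /pʼ/.
dental: aspirated /t̪ʰ/, ejective /t̪ʼ/.
alveolar: aspirated /tʰ/, ejective /tʼ/.
retroflex: aspirated /ʈʰ/, ejective /ʈʼ/.
uvular: aspirated —, ejective /qʼ/.
The uvular row has no aspirated member, so the gap is the aspirated uvular stop /qʰ/.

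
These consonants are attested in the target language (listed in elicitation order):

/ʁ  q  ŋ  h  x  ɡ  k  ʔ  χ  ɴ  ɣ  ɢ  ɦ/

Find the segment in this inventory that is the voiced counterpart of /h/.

/ɦ/

/h/ is a voiceless glottal fricative.
The voiced counterpart is a voiced glottal fricative — in this inventory, /ɦ/.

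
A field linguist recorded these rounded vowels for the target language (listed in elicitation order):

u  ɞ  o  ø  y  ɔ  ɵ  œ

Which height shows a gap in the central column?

Front: /y/ (high), /ø/ (high-mid), /œ/ (low-mid).
Central: /ɵ/ (high-mid), /ɞ/ (low-mid).
Back: /u/ (high), /o/ (high-mid), /ɔ/ (low-mid).
Every height has a central member except high, where /ʉ/ would be expected.

high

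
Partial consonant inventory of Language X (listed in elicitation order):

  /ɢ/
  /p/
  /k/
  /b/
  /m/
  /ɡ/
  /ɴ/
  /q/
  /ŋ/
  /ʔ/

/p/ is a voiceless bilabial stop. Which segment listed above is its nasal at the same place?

The nasal at the same place is a bilabial nasal — in this inventory, /m/.

/m/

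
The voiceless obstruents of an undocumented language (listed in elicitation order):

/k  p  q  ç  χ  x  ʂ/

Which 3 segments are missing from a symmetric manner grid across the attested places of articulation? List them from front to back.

Stop: /p/ (bilabial), /k/ (velar), /q/ (uvular).
Fricative: /ʂ/ (retroflex), /ç/ (palatal), /x/ (velar), /χ/ (uvular).
Gaps, from front to back: bilabial lacks fricative (/ɸ/); retroflex lacks stop (/ʈ/); palatal lacks stop (/c/).

/ɸ/, /ʈ/, /c/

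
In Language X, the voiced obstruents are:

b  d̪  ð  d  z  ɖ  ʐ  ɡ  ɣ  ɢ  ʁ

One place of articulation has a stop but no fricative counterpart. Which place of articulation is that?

bilabial

Stop: /b/ (bilabial), /d̪/ (dental), /d/ (alveolar), /ɖ/ (retroflex), /ɡ/ (velar), /ɢ/ (uvular).
Fricative: /ð/ (dental), /z/ (alveolar), /ʐ/ (retroflex), /ɣ/ (velar), /ʁ/ (uvular).
Every place of articulation has a fricative member except bilabial, where /β/ would be expected.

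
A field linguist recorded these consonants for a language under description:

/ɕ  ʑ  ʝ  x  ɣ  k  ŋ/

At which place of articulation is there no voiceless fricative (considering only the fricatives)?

palatal

Voiceless: /ɕ/ (alveolo-palatal), /x/ (velar).
Voiced: /ʑ/ (alveolo-palatal), /ʝ/ (palatal), /ɣ/ (velar).
Every place of articulation has a voiceless member except palatal, where /ç/ would be expected.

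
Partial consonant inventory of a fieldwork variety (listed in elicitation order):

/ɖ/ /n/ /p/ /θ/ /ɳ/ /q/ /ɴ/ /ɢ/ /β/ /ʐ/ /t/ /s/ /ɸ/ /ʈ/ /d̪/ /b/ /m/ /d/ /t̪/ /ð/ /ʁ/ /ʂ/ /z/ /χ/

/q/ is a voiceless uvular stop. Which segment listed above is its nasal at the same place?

/ɴ/

The nasal at the same place is an uvular nasal — in this inventory, /ɴ/.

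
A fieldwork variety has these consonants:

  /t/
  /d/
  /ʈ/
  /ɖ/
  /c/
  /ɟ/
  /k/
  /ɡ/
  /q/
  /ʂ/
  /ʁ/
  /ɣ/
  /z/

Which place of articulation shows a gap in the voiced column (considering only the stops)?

alveolar: voiceless /t/, voiced /d/.
retroflex: voiceless /ʈ/, voiced /ɖ/.
palatal: voiceless /c/, voiced /ɟ/.
velar: voiceless /k/, voiced /ɡ/.
uvular: voiceless /q/, voiced —.
Every place of articulation has a voiced member except uvular, where /ɢ/ would be expected.

uvular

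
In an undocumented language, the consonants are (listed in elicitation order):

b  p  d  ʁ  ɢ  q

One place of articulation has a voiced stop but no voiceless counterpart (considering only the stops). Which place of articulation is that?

alveolar

bilabial: voiceless /p/, voiced /b/.
alveolar: voiceless —, voiced /d/.
uvular: voiceless /q/, voiced /ɢ/.
Every place of articulation has a voiceless member except alveolar, where /t/ would be expected.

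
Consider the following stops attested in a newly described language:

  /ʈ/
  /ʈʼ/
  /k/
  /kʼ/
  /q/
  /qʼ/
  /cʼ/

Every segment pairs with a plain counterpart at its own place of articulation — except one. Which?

/cʼ/

Retroflex: /ʈ/ ~ /ʈʼ/
Velar: /k/ ~ /kʼ/
Uvular: /q/ ~ /qʼ/
Palatal: only /cʼ/ (ejective); no plain partner.
So /cʼ/ is the unpaired segment.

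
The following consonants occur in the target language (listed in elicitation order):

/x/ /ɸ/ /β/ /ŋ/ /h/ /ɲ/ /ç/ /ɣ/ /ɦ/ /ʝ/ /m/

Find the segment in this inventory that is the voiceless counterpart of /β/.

/β/ is a voiced bilabial fricative.
The voiceless counterpart is a voiceless bilabial fricative — in this inventory, /ɸ/.

/ɸ/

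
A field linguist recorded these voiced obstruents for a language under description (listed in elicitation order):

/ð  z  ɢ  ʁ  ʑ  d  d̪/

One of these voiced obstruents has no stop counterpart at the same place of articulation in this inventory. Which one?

Dental: /d̪/ ~ /ð/
Alveolar: /d/ ~ /z/
Uvular: /ɢ/ ~ /ʁ/
Alveolo-palatal: only /ʑ/ (fricative); no stop partner.
So /ʑ/ is the unpaired segment.

/ʑ/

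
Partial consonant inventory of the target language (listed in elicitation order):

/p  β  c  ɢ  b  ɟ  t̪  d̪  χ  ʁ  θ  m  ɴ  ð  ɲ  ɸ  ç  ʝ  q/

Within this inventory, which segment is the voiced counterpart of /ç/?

/ç/ is a voiceless palatal fricative.
The voiced counterpart is a voiced palatal fricative — in this inventory, /ʝ/.

/ʝ/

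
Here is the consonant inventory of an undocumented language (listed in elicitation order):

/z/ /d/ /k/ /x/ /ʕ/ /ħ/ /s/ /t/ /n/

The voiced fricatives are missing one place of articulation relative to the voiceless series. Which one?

place of articulation  voiceless  voiced  
alveolar          s         z       
velar             x         —       
pharyngeal        ħ         ʕ       
Every place of articulation has a voiced member except velar, where /ɣ/ would be expected.

velar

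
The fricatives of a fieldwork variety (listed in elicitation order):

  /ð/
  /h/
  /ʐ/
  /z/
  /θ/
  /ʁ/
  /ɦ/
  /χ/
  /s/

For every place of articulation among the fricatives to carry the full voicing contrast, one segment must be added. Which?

Voiceless: /θ/ (dental), /s/ (alveolar), /χ/ (uvular), /h/ (glottal).
Voiced: /ð/ (dental), /z/ (alveolar), /ʐ/ (retroflex), /ʁ/ (uvular), /ɦ/ (glottal).
The retroflex row has no voiceless member, so the gap is the voiceless retroflex fricative /ʂ/.

/ʂ/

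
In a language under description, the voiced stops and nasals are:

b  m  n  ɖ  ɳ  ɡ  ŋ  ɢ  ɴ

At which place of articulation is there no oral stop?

alveolar

bilabial: oral stop /b/, nasal /m/.
alveolar: oral stop —, nasal /n/.
retroflex: oral stop /ɖ/, nasal /ɳ/.
velar: oral stop /ɡ/, nasal /ŋ/.
uvular: oral stop /ɢ/, nasal /ɴ/.
Every place of articulation has an oral stop member except alveolar, where /d/ would be expected.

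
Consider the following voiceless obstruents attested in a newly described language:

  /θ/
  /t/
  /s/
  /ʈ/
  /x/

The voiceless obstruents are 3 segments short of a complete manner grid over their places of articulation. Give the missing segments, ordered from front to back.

/t̪/, /ʂ/, /k/

place of articulation  stop      fricative
dental            —         θ       
alveolar          t         s       
retroflex         ʈ         —       
velar             —         x       
Gaps, from front to back: dental lacks stop (/t̪/); retroflex lacks fricative (/ʂ/); velar lacks stop (/k/).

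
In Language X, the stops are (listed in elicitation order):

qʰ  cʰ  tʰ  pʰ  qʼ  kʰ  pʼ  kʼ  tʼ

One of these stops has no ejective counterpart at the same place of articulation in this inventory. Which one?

/cʰ/

Bilabial: /pʰ/ ~ /pʼ/
Alveolar: /tʰ/ ~ /tʼ/
Velar: /kʰ/ ~ /kʼ/
Uvular: /qʰ/ ~ /qʼ/
Palatal: only /cʰ/ (aspirated); no ejective partner.
So /cʰ/ is the unpaired segment.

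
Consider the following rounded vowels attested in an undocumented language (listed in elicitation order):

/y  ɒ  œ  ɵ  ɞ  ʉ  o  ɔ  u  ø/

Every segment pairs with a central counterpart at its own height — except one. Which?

High: /y/ ~ /ʉ/ ~ /u/
High-mid: /ø/ ~ /ɵ/ ~ /o/
Low-mid: /œ/ ~ /ɞ/ ~ /ɔ/
Low: only /ɒ/ (back); no central partner.
So /ɒ/ is the unpaired segment.

/ɒ/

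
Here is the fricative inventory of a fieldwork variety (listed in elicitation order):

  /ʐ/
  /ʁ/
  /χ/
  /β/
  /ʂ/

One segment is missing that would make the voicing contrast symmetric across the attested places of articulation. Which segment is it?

/ɸ/

Voiceless: /ʂ/ (retroflex), /χ/ (uvular).
Voiced: /β/ (bilabial), /ʐ/ (retroflex), /ʁ/ (uvular).
The bilabial row has no voiceless member, so the gap is the voiceless bilabial fricative /ɸ/.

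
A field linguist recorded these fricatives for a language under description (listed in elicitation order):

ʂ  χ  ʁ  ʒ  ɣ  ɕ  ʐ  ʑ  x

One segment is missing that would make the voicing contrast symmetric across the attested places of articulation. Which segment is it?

postalveolar: voiceless —, voiced /ʒ/.
retroflex: voiceless /ʂ/, voiced /ʐ/.
alveolo-palatal: voiceless /ɕ/, voiced /ʑ/.
velar: voiceless /x/, voiced /ɣ/.
uvular: voiceless /χ/, voiced /ʁ/.
The postalveolar row has no voiceless member, so the gap is the voiceless postalveolar fricative /ʃ/.

/ʃ/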